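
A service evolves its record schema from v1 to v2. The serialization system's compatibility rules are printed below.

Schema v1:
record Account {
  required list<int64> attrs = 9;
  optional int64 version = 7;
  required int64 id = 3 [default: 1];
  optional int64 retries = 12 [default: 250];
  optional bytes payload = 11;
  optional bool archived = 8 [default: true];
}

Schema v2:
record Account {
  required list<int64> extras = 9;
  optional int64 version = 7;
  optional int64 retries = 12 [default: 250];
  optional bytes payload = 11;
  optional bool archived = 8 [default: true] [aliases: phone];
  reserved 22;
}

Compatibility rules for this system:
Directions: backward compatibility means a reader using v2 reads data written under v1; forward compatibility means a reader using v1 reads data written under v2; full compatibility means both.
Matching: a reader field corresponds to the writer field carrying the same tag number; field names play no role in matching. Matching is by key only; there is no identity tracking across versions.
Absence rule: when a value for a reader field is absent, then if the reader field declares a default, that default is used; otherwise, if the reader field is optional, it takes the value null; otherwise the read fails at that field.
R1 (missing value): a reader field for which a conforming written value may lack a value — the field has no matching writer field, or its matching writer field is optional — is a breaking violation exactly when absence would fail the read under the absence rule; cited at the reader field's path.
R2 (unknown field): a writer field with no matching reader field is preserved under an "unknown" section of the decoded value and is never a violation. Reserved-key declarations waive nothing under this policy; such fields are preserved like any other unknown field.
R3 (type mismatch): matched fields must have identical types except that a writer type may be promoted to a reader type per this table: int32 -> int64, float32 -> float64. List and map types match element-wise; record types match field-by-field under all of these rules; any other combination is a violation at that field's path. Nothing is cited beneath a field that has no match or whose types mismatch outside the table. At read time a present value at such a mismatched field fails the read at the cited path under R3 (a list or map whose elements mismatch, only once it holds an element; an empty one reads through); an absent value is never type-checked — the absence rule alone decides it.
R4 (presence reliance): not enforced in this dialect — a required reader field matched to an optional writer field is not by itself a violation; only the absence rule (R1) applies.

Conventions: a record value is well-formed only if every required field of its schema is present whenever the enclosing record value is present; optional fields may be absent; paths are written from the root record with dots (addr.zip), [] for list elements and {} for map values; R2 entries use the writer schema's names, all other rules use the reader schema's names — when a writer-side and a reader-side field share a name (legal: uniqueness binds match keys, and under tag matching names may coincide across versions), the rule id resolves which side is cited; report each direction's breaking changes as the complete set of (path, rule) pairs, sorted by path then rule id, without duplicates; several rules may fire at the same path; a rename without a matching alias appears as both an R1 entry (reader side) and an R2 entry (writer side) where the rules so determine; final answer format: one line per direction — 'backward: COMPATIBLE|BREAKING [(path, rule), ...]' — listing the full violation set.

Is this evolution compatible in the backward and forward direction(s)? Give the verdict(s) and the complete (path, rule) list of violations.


backward: COMPATIBLE []; forward: COMPATIBLE []

each type pair in Account: writer, then reader
backward analysis of Account with v2 as reader and v1 as writer:
  extras: paired with writer attrs (list<int64> -> list<int64>; writer required)
  version: paired with writer version (int64 -> int64; writer optional)
  retries: paired with writer retries (int64 -> int64; writer optional)
  payload: paired with writer payload (bytes -> bytes; writer optional)
  archived: paired with writer archived (bool -> bool; writer optional)
  writer field id has no reader counterpart
  => no violations; backward on Account: COMPATIBLE
forward analysis of Account with v1 as reader and v2 as writer:
  attrs: paired with writer extras (list<int64> -> list<int64>; writer required)
  version: paired with writer version (int64 -> int64; writer optional)
  id: no writer match
  retries: paired with writer retries (int64 -> int64; writer optional)
  payload: paired with writer payload (bytes -> bytes; writer optional)
  archived: paired with writer archived (bool -> bool; writer optional)
  => no violations; forward on Account: COMPATIBLE


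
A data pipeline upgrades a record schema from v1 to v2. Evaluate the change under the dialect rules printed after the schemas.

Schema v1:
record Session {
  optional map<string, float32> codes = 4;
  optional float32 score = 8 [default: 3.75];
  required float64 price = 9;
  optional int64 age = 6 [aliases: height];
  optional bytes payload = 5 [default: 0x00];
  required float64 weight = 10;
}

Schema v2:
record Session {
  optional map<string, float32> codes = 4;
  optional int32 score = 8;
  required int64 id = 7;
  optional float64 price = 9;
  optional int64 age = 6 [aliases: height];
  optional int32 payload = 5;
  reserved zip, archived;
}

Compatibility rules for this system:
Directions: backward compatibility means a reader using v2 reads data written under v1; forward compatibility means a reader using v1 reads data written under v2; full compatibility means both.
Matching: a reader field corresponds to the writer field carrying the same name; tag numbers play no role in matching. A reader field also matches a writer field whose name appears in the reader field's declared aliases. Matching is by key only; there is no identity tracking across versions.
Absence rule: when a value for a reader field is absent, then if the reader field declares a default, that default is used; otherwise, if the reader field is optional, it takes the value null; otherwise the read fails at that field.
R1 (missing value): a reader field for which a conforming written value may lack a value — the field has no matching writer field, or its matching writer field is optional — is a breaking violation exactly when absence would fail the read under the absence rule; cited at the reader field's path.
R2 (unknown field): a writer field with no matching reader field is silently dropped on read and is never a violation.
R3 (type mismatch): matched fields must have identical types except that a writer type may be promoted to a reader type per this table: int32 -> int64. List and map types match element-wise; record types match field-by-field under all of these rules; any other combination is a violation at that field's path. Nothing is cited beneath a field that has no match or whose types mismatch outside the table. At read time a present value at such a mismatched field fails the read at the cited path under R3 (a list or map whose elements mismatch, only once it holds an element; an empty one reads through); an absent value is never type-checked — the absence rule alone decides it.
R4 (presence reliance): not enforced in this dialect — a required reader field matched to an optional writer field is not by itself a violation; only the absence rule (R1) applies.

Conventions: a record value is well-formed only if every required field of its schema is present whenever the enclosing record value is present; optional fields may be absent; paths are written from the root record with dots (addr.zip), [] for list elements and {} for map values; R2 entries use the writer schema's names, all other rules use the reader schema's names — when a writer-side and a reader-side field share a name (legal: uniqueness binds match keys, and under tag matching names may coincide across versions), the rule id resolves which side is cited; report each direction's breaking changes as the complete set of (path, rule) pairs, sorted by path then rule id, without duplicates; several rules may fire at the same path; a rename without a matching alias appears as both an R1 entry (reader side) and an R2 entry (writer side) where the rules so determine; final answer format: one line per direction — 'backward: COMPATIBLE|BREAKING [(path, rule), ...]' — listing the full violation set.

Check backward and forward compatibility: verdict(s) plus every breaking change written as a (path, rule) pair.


the writer's type comes first in each Session pair
checking backward for Session: reader v2 against writer v1:
  codes: map<string, float32> -> map<string, float32>, writer optional; from codes
  score: float32 -> int32, writer optional; from score
  no writer field matches reader id
  price: float64 -> float64, writer required; from price
  age: int64 -> int64, writer optional; from age
  payload: bytes -> int32, writer optional; from payload
  writer field weight has no reader counterpart
  rule R1 violated at id
  rule R3 violated at payload
  rule R3 violated at score
  => 3 violation(s): backward is BREAKING for Session
checking forward for Session: reader v1 against writer v2:
  codes: map<string, float32> -> map<string, float32>, writer optional; from codes
  score: int32 -> float32, writer optional; from score
  price: float64 -> float64, writer optional; from price
  age: int64 -> int64, writer optional; from age
  payload: int32 -> bytes, writer optional; from payload
  no writer field matches reader weight
  writer field id has no reader counterpart
  rule R3 violated at payload
  rule R1 violated at price
  rule R3 violated at score
  rule R1 violated at weight
  => 4 violation(s): forward is BREAKING for Session

backward: BREAKING [(id, R1), (payload, R3), (score, R3)]; forward: BREAKING [(payload, R3), (price, R1), (score, R3), (weight, R1)]


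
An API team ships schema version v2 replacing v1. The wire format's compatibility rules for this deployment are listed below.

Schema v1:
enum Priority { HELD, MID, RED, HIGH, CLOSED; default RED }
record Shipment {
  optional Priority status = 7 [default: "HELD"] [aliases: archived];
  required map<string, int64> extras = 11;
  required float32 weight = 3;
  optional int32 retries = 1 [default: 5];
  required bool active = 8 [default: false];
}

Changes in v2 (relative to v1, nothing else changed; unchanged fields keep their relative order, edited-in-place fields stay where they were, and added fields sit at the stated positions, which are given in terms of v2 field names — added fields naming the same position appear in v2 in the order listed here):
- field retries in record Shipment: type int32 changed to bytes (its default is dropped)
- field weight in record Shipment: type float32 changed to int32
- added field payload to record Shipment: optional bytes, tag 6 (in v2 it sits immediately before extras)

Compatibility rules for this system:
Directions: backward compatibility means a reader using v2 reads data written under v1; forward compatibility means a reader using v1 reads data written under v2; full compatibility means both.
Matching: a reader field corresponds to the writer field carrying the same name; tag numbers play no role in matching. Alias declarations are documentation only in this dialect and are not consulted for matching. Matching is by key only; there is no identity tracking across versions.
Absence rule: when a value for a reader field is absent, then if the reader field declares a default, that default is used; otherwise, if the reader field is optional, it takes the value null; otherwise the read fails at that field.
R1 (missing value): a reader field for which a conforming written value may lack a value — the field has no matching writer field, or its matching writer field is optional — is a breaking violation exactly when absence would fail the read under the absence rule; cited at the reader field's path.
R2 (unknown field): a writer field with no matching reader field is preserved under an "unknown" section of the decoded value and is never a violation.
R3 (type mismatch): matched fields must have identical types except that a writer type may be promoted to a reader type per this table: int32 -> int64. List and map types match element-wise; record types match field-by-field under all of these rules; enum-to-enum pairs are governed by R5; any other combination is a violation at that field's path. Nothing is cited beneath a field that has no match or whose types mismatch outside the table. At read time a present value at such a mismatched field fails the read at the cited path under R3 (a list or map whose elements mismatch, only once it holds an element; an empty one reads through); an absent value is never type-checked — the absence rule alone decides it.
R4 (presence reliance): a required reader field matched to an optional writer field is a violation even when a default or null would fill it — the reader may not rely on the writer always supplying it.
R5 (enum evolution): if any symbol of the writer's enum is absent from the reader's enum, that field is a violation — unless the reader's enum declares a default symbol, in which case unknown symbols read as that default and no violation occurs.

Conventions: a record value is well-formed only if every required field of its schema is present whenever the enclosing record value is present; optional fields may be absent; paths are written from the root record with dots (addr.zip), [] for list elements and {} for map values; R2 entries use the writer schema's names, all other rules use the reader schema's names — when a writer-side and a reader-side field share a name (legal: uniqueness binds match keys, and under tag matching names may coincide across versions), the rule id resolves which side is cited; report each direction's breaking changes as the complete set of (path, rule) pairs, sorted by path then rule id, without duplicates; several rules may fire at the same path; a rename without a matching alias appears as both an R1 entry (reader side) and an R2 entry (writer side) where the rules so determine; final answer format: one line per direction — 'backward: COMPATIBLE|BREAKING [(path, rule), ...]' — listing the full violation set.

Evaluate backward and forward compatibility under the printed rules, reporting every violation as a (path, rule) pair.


the writer's type comes first in each Shipment pair
backward pass over Shipment, reader schema v2, writer schema v1:
  writer optional, Priority -> Priority: reader status maps from writer status
  payload: no writer-side match
  writer required, map<string, int64> -> map<string, int64>: reader extras maps from writer extras
  writer required, float32 -> int32: reader weight maps from writer weight
  writer optional, int32 -> bytes: reader retries maps from writer retries
  writer required, bool -> bool: reader active maps from writer active
  violation R3 at retries
  violation R3 at weight
  => 2 violation(s): backward is BREAKING for Shipment
forward pass over Shipment, reader schema v1, writer schema v2:
  writer optional, Priority -> Priority: reader status maps from writer status
  writer required, map<string, int64> -> map<string, int64>: reader extras maps from writer extras
  writer required, int32 -> float32: reader weight maps from writer weight
  writer optional, bytes -> int32: reader retries maps from writer retries
  writer required, bool -> bool: reader active maps from writer active
  payload (writer side), unknown to reader
  violation R3 at retries
  violation R3 at weight
  => 2 violation(s): forward is BREAKING for Shipment

backward: BREAKING [(retries, R3), (weight, R3)]; forward: BREAKING [(retries, R3), (weight, R3)]


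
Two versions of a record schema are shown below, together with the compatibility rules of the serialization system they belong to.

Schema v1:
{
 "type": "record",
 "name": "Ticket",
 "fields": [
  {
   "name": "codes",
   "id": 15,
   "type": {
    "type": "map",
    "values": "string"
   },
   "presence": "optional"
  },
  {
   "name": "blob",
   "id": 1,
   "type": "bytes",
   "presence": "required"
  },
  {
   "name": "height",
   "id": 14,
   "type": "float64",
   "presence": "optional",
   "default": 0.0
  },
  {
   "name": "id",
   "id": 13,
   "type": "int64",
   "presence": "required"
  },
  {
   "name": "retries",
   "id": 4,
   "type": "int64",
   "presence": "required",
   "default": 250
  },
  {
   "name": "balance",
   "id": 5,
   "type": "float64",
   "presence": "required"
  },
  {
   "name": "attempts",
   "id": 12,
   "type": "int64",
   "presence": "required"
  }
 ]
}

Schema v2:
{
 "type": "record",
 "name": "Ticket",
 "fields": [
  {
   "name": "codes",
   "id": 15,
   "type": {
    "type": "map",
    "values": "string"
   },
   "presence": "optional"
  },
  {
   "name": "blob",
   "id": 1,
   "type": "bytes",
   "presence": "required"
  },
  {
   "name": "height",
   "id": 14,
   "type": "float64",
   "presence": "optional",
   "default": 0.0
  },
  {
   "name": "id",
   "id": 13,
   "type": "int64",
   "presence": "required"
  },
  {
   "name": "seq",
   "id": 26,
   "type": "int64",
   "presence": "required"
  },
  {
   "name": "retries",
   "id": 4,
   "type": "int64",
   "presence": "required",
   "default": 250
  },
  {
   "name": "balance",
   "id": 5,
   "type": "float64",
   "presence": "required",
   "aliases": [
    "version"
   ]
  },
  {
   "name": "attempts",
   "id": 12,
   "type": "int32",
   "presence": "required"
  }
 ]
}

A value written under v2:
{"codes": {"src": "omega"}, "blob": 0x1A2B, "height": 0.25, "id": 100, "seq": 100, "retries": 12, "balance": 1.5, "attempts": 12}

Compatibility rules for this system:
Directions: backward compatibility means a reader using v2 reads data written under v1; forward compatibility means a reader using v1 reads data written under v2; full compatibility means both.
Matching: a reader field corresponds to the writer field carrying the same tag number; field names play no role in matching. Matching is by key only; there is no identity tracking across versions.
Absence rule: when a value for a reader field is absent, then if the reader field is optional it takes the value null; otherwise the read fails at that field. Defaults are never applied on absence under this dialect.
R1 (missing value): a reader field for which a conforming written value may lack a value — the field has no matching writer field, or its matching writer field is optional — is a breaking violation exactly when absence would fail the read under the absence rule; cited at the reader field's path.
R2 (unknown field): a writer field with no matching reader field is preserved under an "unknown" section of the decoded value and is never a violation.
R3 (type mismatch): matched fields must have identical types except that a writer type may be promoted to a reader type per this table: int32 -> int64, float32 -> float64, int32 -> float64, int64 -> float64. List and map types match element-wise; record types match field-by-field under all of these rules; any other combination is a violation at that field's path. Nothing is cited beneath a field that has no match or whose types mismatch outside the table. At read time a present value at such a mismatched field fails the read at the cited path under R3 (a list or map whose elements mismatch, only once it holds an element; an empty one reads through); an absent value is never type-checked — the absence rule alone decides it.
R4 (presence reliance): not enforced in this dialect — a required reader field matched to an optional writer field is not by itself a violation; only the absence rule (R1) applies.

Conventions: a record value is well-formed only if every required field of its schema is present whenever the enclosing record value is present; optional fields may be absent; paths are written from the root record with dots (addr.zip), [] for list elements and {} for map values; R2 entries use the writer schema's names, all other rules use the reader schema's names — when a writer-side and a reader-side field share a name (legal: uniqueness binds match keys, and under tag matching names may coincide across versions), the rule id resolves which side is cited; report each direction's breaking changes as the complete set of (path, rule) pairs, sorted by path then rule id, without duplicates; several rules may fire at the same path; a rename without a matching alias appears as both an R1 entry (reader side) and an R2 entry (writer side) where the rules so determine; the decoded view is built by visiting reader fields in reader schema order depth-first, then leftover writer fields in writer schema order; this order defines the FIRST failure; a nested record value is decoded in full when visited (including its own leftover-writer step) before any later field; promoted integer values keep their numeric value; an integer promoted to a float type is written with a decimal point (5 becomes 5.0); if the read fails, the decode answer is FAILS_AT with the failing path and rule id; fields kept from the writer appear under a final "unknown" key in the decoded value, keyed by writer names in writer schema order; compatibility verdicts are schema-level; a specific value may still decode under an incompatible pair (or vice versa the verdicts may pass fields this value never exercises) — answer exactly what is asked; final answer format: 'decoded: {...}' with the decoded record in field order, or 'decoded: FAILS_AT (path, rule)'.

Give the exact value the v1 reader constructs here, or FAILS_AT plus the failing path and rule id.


decoded: {"codes": {"src": "omega"}, "blob": 0x1A2B, "height": 0.25, "id": 100, "retries": 12, "balance": 1.5, "attempts": 12, "unknown": {"seq": 100}}

arrows below run writer -> reader for Ticket
decode walk for Ticket under reader schema v1:
  codes := {"src": "omega"}
  blob := 0x1A2B
  height := 0.25
  id := 100
  retries := 12
  balance := 1.5
  attempts := 12 (int32 -> int64)
  writer seq: kept under "unknown"
  => decoded: {"codes": {"src": "omega"}, "blob": 0x1A2B, "height": 0.25, "id": 100, "retries": 12, "balance": 1.5, "attempts": 12, "unknown": {"seq": 100}}
diffs on Ticket not affecting the asked answer:
  field attempts in record Ticket: type int64 changed to int32 -> matters for Ticket compatibility verdicts, not for this value's decode


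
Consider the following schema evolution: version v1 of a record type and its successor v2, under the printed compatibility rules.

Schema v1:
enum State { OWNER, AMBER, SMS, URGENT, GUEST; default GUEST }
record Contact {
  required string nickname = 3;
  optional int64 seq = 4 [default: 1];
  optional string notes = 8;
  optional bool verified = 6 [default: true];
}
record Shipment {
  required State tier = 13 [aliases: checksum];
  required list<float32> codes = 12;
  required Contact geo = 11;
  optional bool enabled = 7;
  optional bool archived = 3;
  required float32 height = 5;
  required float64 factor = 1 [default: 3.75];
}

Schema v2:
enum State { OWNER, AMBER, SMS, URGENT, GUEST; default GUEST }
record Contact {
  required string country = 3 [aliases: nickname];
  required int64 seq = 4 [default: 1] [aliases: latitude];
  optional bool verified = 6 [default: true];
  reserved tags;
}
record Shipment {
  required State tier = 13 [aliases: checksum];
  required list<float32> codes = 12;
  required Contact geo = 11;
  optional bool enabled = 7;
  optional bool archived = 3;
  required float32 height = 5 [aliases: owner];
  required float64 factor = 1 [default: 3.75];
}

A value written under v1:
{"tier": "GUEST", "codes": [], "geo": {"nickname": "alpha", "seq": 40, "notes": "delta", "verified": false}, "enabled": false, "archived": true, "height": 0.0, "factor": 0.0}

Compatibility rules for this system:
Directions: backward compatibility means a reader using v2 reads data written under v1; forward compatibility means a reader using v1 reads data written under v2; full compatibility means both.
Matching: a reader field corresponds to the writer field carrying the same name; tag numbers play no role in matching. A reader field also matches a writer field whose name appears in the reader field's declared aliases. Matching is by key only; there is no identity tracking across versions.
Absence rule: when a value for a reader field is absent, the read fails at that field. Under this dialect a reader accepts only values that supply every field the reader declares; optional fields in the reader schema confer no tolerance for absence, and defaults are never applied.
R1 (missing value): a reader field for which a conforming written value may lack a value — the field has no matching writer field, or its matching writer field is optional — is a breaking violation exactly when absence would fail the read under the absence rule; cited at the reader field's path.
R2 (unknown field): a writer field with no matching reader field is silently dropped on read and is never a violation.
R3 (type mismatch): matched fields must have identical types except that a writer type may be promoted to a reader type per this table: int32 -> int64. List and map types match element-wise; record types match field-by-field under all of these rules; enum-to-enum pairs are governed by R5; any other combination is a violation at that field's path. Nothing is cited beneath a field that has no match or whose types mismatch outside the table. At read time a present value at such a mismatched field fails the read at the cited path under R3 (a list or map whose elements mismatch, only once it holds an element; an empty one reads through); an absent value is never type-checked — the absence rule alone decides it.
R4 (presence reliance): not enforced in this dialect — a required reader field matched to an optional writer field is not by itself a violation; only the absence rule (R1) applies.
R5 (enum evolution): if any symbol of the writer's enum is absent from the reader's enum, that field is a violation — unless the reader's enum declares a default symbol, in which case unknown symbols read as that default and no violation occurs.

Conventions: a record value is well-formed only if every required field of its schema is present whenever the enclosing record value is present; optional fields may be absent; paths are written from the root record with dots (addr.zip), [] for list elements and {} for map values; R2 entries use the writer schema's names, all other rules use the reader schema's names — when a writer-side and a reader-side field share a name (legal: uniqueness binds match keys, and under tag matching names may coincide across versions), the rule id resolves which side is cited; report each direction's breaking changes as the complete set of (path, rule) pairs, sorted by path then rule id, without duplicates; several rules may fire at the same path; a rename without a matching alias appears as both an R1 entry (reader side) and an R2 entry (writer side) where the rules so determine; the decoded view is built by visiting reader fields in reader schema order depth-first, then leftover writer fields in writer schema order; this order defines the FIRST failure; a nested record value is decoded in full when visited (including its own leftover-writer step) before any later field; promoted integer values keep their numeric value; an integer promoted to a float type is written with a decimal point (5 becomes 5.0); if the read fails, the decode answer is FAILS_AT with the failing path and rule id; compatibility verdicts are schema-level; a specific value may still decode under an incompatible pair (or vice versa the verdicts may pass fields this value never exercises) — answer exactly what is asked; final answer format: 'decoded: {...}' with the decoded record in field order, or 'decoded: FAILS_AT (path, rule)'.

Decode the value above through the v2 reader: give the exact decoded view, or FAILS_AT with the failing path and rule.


decoded: {"tier": "GUEST", "codes": [], "geo": {"country": "alpha", "seq": 40, "verified": false}, "enabled": false, "archived": true, "height": 0.0, "factor": 0.0}

arrows below run writer -> reader for Shipment
migrating the Shipment value to v2:
  tier := "GUEST"
  codes := []
  geo.country := "alpha" (from writer nickname)
  geo.seq := 40
  geo.verified := false
  writer geo.notes: unmatched, discarded
  enabled := false
  archived := true
  height := 0.0
  factor := 0.0
  => decoded: {"tier": "GUEST", "codes": [], "geo": {"country": "alpha", "seq": 40, "verified": false}, "enabled": false, "archived": true, "height": 0.0, "factor": 0.0}
the other Shipment changes do not affect what is asked:
  field seq in record Contact: optional changed to required -> schema-level compatibility only; this Shipment value's decode is unchanged


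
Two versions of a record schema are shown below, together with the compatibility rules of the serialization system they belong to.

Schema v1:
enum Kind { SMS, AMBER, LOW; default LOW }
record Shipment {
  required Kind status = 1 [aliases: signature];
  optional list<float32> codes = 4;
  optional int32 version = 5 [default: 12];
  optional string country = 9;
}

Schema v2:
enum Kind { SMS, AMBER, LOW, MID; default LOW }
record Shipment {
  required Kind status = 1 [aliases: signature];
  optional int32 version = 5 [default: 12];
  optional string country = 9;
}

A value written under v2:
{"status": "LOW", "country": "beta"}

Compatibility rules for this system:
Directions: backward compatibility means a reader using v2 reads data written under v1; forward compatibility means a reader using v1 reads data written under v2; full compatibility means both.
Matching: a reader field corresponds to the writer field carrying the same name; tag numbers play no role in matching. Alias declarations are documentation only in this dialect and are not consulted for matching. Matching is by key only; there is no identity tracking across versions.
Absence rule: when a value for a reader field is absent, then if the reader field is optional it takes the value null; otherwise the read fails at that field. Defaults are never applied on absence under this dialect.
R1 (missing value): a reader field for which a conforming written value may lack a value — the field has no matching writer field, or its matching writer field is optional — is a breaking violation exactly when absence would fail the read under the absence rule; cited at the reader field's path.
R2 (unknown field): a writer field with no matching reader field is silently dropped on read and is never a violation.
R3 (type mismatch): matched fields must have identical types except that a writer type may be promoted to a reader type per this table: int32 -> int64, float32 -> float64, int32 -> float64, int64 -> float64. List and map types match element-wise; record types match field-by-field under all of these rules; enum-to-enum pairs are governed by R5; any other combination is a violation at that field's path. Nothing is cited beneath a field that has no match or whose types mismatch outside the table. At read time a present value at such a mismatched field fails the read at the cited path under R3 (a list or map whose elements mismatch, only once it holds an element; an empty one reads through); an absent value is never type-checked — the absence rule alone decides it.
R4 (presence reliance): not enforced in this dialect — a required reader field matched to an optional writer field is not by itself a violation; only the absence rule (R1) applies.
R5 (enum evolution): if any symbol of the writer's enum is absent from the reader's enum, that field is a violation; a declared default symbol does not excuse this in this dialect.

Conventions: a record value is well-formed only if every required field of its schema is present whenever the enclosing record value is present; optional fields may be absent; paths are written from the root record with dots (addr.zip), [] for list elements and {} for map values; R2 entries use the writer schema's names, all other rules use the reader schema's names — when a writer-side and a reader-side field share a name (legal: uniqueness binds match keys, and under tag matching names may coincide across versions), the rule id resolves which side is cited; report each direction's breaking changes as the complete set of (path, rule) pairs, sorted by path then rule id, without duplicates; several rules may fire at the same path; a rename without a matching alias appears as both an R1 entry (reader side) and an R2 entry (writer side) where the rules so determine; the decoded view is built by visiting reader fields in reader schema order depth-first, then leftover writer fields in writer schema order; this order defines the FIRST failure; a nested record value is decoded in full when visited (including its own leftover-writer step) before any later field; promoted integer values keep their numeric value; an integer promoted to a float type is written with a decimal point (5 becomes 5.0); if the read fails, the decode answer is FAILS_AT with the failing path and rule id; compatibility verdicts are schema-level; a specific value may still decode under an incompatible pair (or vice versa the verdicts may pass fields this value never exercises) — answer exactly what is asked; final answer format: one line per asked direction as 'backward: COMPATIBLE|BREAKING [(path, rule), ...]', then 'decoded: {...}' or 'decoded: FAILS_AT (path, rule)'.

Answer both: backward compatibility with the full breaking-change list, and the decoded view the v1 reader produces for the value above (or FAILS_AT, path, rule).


backward: COMPATIBLE []; decoded: {"status": "LOW", "codes": null, "version": null, "country": "beta"}

in Shipment below, arrows point writer -> reader
checking backward for Shipment: reader v2 against writer v1:
  status: paired with writer status (Kind -> Kind; writer required)
  version: paired with writer version (int32 -> int32; writer optional)
  country: paired with writer country (string -> string; writer optional)
  leftover writer field: codes
  => backward: COMPATIBLE
migrating the Shipment value to v1:
  status := "LOW"
  codes := null (not supplied -> null)
  version := null (not supplied -> null)
  country := "beta"
  => decoded: {"status": "LOW", "codes": null, "version": null, "country": "beta"}
the rest of the Shipment diff is inert for this question:
  enum Kind (field status in record Shipment): symbol MID added -> fires only in the forward direction of Shipment, which is not asked here
  removed field codes from record Shipment -> triggers nothing under Shipment's printed rules — same verdict


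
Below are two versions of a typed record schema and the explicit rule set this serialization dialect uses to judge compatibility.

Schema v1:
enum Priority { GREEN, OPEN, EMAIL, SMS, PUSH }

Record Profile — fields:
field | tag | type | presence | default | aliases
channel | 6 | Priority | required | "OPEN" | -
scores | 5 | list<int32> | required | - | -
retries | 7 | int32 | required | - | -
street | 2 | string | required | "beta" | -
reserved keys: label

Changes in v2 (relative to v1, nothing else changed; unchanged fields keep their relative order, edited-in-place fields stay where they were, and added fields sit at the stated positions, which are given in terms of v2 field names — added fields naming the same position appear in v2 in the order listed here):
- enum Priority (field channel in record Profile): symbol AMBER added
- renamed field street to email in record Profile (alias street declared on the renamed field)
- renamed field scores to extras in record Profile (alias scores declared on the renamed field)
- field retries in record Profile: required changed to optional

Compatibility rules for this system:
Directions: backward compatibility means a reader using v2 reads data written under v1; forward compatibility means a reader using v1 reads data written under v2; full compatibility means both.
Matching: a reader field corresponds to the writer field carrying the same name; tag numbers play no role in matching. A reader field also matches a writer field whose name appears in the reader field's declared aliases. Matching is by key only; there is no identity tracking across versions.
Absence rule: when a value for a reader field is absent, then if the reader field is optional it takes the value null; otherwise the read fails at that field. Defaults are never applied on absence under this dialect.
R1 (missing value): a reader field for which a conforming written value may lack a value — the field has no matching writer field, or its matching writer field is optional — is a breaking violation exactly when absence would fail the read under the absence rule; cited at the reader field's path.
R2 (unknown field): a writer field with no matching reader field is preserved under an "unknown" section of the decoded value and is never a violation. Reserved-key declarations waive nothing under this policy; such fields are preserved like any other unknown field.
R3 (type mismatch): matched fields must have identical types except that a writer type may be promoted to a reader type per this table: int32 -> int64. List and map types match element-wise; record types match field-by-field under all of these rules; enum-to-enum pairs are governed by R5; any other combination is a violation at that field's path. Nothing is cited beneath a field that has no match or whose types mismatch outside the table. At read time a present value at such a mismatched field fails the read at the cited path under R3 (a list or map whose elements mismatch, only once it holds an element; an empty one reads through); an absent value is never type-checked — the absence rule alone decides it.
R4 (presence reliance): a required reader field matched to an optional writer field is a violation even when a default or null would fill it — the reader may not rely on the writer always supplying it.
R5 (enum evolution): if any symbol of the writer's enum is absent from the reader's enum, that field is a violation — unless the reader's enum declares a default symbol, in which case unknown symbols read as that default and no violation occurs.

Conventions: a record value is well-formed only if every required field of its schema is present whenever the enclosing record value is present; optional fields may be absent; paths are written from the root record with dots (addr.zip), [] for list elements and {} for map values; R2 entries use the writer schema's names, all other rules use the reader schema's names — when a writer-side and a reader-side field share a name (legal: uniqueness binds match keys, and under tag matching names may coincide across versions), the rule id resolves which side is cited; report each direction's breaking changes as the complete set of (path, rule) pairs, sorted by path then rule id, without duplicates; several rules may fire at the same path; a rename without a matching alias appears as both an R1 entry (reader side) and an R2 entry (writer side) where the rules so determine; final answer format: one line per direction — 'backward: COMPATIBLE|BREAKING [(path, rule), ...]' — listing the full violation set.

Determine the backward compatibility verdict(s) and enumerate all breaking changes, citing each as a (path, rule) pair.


backward: COMPATIBLE []

the writer's type comes first in each Profile pair
backward on Profile — v2 reading data written by v1:
  Priority -> Priority, writer required: channel aligns to channel
  list<int32> -> list<int32>, writer required: extras aligns to scores
  int32 -> int32, writer required: retries aligns to retries
  string -> string, writer required: email aligns to street
  => backward verdict for Profile: COMPATIBLE, no violations
diffs on Profile not affecting the asked answer:
  enum Priority (field channel in record Profile): symbol AMBER added -> matters only for Profile's forward compatibility — outside the asked direction
  renamed field street to email in record Profile (alias street declared on the renamed field) -> matters only for Profile's forward compatibility — outside the asked direction
  renamed field scores to extras in record Profile (alias scores declared on the renamed field) -> matters only for Profile's forward compatibility — outside the asked direction
  field retries in record Profile: required changed to optional -> matters only for Profile's forward compatibility — outside the asked direction
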